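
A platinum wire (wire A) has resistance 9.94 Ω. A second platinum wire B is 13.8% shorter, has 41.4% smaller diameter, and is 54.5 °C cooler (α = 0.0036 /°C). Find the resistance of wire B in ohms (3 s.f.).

20.1 Ω

R ∝ ρL/d² with ρ ∝ (1+αΔT), so R_B/R_A = (1 − 13.8/100) × (1 − 41.4/100)⁻² × (1 − 0.0036×54.5)
= 0.862 × 2.912 × 0.8038 = 2.018
R_B = 2.018 × 9.94 = 20.1 Ω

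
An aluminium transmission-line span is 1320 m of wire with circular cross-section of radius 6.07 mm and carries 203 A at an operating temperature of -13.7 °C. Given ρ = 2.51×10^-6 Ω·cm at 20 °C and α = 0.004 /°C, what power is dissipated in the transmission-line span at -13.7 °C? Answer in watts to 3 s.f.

10200 W

ρ = 2.51×10^-6 Ω·cm = 2.51×10^-8 Ω·m
A = πr² = π(6.0700e-03 m)² = 1.158e-04 m²
R₍20₎ = ρL/A = (2.51×10^-8)(1320)/(1.158e-04) = 0.2862 Ω
R₍-13.7₎ = R₍20₎(1 + αΔT) = 0.2862 × (1 + 0.004×-33.7) = 0.2476 Ω
P = I²R = (203)² × 0.2476 = 10200 W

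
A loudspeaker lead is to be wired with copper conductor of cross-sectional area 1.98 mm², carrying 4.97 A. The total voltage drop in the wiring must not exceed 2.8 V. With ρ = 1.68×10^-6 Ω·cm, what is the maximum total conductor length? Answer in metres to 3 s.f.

ρ = 1.68×10^-6 Ω·cm = 1.68×10^-8 Ω·m
A = 1.98 mm² = 1.980e-06 m²
L_max = V_max·A/(1·ρI) = (2.8)(1.980e-06)/(1.68×10^-8×4.97) = 66.4 m

66.4 m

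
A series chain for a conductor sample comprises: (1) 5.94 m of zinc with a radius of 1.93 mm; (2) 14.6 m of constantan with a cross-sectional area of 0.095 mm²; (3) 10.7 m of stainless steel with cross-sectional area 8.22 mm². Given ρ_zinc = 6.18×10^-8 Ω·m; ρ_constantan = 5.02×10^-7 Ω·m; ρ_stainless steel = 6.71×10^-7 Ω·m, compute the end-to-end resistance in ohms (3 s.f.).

78.1 Ω

Seg 1: A = πr² = π(1.9300e-03 m)² = 1.170e-05 m²
R_1 = (6.18×10^-8)(5.94)/(1.170e-05) = 0.03137 Ω
Seg 2: A = 0.095 mm² = 9.500e-08 m²
R_2 = (5.02×10^-7)(14.6)/(9.500e-08) = 77.15 Ω
Seg 3: A = 8.22 mm² = 8.220e-06 m²
R_3 = (6.71×10^-7)(10.7)/(8.220e-06) = 0.8734 Ω
R_total = R_1 + R_2 + R_3 = 78.1 Ω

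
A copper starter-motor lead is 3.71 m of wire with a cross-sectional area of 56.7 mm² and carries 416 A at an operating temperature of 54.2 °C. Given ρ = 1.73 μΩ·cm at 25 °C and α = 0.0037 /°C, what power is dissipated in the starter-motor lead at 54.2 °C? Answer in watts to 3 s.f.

ρ = 1.73 μΩ·cm = 1.73×10^-8 Ω·m
A = 56.7 mm² = 5.670e-05 m²
R₍25₎ = ρL/A = (1.73×10^-8)(3.71)/(5.670e-05) = 0.001132 Ω
R₍54.2₎ = R₍25₎(1 + αΔT) = 0.001132 × (1 + 0.0037×29.2) = 0.001254 Ω
P = I²R = (416)² × 0.001254 = 217 W

217 W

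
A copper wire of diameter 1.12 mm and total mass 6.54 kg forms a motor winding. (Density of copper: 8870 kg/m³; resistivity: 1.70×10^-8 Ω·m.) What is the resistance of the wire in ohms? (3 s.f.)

12.9 Ω

A = π(d/2)² = π(5.6000e-04 m)² = 9.8520e-07 m²
L = m/(density·A) = 6.54/(8870×9.8520e-07) = 748.4 m
R = ρL/A = (1.70×10^-8)(748.4)/(9.8520e-07) = 12.9 Ω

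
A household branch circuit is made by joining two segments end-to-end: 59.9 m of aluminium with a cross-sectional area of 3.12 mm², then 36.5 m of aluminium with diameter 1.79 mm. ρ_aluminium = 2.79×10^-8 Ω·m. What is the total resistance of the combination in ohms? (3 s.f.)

0.940 Ω

Segment 1: A = 3.12 mm² = 3.120e-06 m²
R₁ = ρL/A = (2.79×10^-8)(59.9)/(3.120e-06) = 0.5356 Ω
Segment 2: A = π(d/2)² = π(8.9500e-04 m)² = 2.516e-06 m²
R₂ = (2.79×10^-8)(36.5)/(2.516e-06) = 0.4047 Ω
R = R₁ + R₂ = 0.940 Ω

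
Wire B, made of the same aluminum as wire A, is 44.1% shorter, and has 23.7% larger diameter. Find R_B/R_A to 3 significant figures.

0.365

R ∝ L/d², so R_B/R_A = (1 − 44.1/100) × (1 + 23.7/100)⁻²
= 0.559 × 0.6535 = 0.365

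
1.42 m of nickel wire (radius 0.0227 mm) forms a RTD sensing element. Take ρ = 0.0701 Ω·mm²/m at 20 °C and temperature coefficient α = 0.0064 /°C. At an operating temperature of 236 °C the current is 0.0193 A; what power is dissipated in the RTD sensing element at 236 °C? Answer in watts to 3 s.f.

ρ = 0.0701 Ω·mm²/m = 7.01×10^-8 Ω·m
A = πr² = π(2.2700e-05 m)² = 1.619e-09 m²
R₍20₎ = ρL/A = (7.01×10^-8)(1.42)/(1.619e-09) = 61.49 Ω
R₍236₎ = R₍20₎(1 + αΔT) = 61.49 × (1 + 0.0064×216) = 146.5 Ω
P = I²R = (0.0193)² × 146.5 = 0.0546 W

0.0546 W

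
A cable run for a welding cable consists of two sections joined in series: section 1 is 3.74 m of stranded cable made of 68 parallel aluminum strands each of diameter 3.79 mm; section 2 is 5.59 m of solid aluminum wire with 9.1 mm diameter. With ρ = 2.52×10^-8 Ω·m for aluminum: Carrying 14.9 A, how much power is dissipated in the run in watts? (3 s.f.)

0.508 W

Section 1: A_strand = π(1.8950e-03)² = 1.128e-05 m²; R₁ = ρL/(N·A_s) = (2.52×10^-8)(3.74)/(68×1.128e-05) = 1.229×10^-4 Ω
Section 2: A = π(d/2)² = π(4.5500e-03 m)² = 6.504e-05 m²
R₂ = (2.52×10^-8)(5.59)/(6.504e-05) = 0.002166 Ω
R = R₁ + R₂ = 0.002289 Ω
P = I²R = (14.9)² × 0.002289 = 0.508 W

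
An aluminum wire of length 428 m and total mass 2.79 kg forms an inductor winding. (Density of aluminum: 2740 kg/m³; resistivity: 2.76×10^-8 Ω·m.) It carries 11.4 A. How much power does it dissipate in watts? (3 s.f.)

645 W

A = m/(density·L) = 2.79/(2740×428) = 2.3791e-06 m²
R = ρL/A = (2.76×10^-8)(428)/(2.3791e-06) = 4.965 Ω
P = I²R = (11.4)² × 4.965 = 645 W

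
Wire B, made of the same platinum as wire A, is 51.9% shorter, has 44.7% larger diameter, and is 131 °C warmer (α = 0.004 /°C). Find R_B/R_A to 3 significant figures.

0.350

R ∝ ρL/d² with ρ ∝ (1+αΔT), so R_B/R_A = (1 − 51.9/100) × (1 + 44.7/100)⁻² × (1 + 0.004×131)
= 0.481 × 0.4776 × 1.524 = 0.350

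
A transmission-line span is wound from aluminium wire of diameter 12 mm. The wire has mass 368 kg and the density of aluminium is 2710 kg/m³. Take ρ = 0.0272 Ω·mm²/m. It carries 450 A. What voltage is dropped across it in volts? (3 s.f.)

130 V

ρ = 0.0272 Ω·mm²/m = 2.72×10^-8 Ω·m
A = π(d/2)² = π(6.0000e-03 m)² = 1.1310e-04 m²
L = m/(density·A) = 368/(2710×1.1310e-04) = 1201 m
R = ρL/A = (2.72×10^-8)(1201)/(1.1310e-04) = 0.2888 Ω
V = IR = 450 × 0.2888 = 130 V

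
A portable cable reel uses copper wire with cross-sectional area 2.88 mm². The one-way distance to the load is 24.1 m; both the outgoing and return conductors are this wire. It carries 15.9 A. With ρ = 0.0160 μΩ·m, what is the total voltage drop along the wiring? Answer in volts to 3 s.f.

4.26 V

ρ = 0.0160 μΩ·m = 1.60×10^-8 Ω·m
A = 2.88 mm² = 2.880e-06 m²
Total conductor length (both ways) L = 2 × 24.1 = 48.2 m
R = ρL/A = (1.60×10^-8)(48.2)/(2.880e-06) = 0.2678 Ω
V = IR = 15.9 × 0.2678 = 4.26 V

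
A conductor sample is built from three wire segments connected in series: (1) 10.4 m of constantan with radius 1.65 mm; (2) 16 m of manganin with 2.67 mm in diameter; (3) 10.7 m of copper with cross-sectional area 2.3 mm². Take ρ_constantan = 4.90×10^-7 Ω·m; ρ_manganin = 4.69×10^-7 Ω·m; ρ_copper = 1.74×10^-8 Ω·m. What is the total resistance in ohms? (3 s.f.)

2.02 Ω

Seg 1: A = πr² = π(1.6500e-03 m)² = 8.553e-06 m²
R_1 = (4.90×10^-7)(10.4)/(8.553e-06) = 0.5958 Ω
Seg 2: A = π(d/2)² = π(1.3350e-03 m)² = 5.599e-06 m²
R_2 = (4.69×10^-7)(16)/(5.599e-06) = 1.34 Ω
Seg 3: A = 2.3 mm² = 2.300e-06 m²
R_3 = (1.74×10^-8)(10.7)/(2.300e-06) = 0.08095 Ω
R_total = R_1 + R_2 + R_3 = 2.02 Ω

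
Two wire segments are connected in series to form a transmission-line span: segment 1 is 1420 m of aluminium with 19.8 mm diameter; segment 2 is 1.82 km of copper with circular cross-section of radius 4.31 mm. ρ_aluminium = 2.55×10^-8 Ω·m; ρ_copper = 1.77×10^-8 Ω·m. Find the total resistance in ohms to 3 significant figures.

Segment 1: A = π(d/2)² = π(9.9000e-03 m)² = 3.079e-04 m²
R₁ = ρL/A = (2.55×10^-8)(1420)/(3.079e-04) = 0.1176 Ω
Segment 2: A = πr² = π(4.3100e-03 m)² = 5.836e-05 m²
R₂ = (1.77×10^-8)(1820)/(5.836e-05) = 0.552 Ω
R = R₁ + R₂ = 0.670 Ω

0.670 Ω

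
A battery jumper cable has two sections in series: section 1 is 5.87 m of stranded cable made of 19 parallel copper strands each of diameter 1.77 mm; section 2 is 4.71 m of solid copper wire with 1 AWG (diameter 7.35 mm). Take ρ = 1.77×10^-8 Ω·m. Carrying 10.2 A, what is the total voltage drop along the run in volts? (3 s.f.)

0.0427 V

Section 1: A_strand = π(8.8500e-04)² = 2.461e-06 m²; R₁ = ρL/(N·A_s) = (1.77×10^-8)(5.87)/(19×2.461e-06) = 0.002222 Ω
Section 2: A = π(7.35/2 mm)² = π(3.6750e-03 m)² = 4.243e-05 m²
R₂ = (1.77×10^-8)(4.71)/(4.243e-05) = 0.001965 Ω
R = R₁ + R₂ = 0.004187 Ω
V = IR = 10.2 × 0.004187 = 0.0427 V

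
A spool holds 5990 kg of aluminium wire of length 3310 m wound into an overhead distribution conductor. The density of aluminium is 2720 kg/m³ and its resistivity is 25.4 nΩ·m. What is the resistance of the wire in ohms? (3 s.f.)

ρ = 25.4 nΩ·m = 2.54×10^-8 Ω·m
A = m/(density·L) = 5990/(2720×3310) = 6.6532e-04 m²
R = ρL/A = (2.54×10^-8)(3310)/(6.6532e-04) = 0.126 Ω

0.126 Ω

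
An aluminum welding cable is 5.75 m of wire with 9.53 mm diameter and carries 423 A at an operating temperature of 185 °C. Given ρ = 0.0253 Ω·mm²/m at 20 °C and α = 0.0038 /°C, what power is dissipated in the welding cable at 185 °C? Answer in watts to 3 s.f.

594 W

ρ = 0.0253 Ω·mm²/m = 2.53×10^-8 Ω·m
A = π(d/2)² = π(4.7650e-03 m)² = 7.133e-05 m²
R₍20₎ = ρL/A = (2.53×10^-8)(5.75)/(7.133e-05) = 0.002039 Ω
R₍185₎ = R₍20₎(1 + αΔT) = 0.002039 × (1 + 0.0038×165) = 0.003318 Ω
P = I²R = (423)² × 0.003318 = 594 W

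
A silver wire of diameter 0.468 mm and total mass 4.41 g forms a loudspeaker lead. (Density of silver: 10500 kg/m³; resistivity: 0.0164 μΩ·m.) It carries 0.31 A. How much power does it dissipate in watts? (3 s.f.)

0.0224 W

ρ = 0.0164 μΩ·m = 1.64×10^-8 Ω·m
A = π(d/2)² = π(2.3400e-04 m)² = 1.7202e-07 m²
L = m/(density·A) = 0.00441/(10500×1.7202e-07) = 2.442 m
R = ρL/A = (1.64×10^-8)(2.442)/(1.7202e-07) = 0.2328 Ω
P = I²R = (0.31)² × 0.2328 = 0.0224 W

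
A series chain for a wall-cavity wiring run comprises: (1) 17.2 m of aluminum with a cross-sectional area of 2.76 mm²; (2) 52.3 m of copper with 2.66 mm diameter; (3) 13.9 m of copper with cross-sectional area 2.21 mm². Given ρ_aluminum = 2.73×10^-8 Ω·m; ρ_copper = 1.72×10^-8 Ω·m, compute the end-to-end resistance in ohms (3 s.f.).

0.440 Ω

Seg 1: A = 2.76 mm² = 2.760e-06 m²
R_1 = (2.73×10^-8)(17.2)/(2.760e-06) = 0.1701 Ω
Seg 2: A = π(d/2)² = π(1.3300e-03 m)² = 5.557e-06 m²
R_2 = (1.72×10^-8)(52.3)/(5.557e-06) = 0.1619 Ω
Seg 3: A = 2.21 mm² = 2.210e-06 m²
R_3 = (1.72×10^-8)(13.9)/(2.210e-06) = 0.1082 Ω
R_total = R_1 + R_2 + R_3 = 0.440 Ω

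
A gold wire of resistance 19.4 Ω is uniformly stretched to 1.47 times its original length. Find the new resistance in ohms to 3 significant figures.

41.9 Ω

Volume constant ⇒ A' = A/k with k = 1.47. R' = ρ(kL)/(A/k) = k²R.
R' = 2.161 × 19.4 = 41.9 Ω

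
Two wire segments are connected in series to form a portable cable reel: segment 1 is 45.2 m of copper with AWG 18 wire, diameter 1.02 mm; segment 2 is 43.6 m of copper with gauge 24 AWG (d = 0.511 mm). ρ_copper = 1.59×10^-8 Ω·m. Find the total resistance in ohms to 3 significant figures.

4.26 Ω

Segment 1: A = π(1.02/2 mm)² = π(5.1000e-04 m)² = 8.171e-07 m²
R₁ = ρL/A = (1.59×10^-8)(45.2)/(8.171e-07) = 0.8795 Ω
Segment 2: A = π(0.511/2 mm)² = π(2.5550e-04 m)² = 2.051e-07 m²
R₂ = (1.59×10^-8)(43.6)/(2.051e-07) = 3.38 Ω
R = R₁ + R₂ = 4.26 Ω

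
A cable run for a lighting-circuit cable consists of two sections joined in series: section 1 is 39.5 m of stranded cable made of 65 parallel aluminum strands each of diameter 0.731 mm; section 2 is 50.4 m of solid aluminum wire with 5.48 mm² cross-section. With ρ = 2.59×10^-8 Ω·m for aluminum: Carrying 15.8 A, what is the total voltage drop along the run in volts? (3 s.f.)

4.36 V

Section 1: A_strand = π(3.6550e-04)² = 4.197e-07 m²; R₁ = ρL/(N·A_s) = (2.59×10^-8)(39.5)/(65×4.197e-07) = 0.0375 Ω
Section 2: A = 5.48 mm² = 5.480e-06 m²
R₂ = (2.59×10^-8)(50.4)/(5.480e-06) = 0.2382 Ω
R = R₁ + R₂ = 0.2757 Ω
V = IR = 15.8 × 0.2757 = 4.36 V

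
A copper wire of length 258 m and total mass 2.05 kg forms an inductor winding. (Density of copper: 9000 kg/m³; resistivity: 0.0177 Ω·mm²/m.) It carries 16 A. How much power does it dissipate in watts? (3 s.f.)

1320 W

ρ = 0.0177 Ω·mm²/m = 1.77×10^-8 Ω·m
A = m/(density·L) = 2.05/(9000×258) = 8.8286e-07 m²
R = ρL/A = (1.77×10^-8)(258)/(8.8286e-07) = 5.173 Ω
P = I²R = (16)² × 5.173 = 1320 W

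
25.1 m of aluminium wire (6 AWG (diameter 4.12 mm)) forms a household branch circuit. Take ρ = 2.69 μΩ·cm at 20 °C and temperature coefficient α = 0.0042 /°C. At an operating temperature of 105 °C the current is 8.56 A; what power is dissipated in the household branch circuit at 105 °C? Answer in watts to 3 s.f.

5.04 W

ρ = 2.69 μΩ·cm = 2.69×10^-8 Ω·m
A = π(4.12/2 mm)² = π(2.0600e-03 m)² = 1.333e-05 m²
R₍20₎ = ρL/A = (2.69×10^-8)(25.1)/(1.333e-05) = 0.05065 Ω
R₍105₎ = R₍20₎(1 + αΔT) = 0.05065 × (1 + 0.0042×85) = 0.06873 Ω
P = I²R = (8.56)² × 0.06873 = 5.04 W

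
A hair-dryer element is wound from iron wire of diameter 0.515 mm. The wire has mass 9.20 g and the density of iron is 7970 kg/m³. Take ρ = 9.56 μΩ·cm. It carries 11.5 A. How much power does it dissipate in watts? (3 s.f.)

ρ = 9.56 μΩ·cm = 9.56×10^-8 Ω·m
A = π(d/2)² = π(2.5750e-04 m)² = 2.0831e-07 m²
L = m/(density·A) = 0.0092/(7970×2.0831e-07) = 5.541 m
R = ρL/A = (9.56×10^-8)(5.541)/(2.0831e-07) = 2.543 Ω
P = I²R = (11.5)² × 2.543 = 336 W

336 W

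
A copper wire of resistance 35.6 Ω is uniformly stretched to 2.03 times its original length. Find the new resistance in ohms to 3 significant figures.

Volume constant ⇒ A' = A/k with k = 2.03. R' = ρ(kL)/(A/k) = k²R.
R' = 4.121 × 35.6 = 147 Ω

147 Ω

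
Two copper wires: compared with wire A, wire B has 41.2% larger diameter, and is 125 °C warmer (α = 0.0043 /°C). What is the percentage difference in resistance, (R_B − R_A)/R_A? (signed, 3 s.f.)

-22.9%

R ∝ ρL/d² with ρ ∝ (1+αΔT), so R_B/R_A = (1 + 41.2/100)⁻² × (1 + 0.0043×125)
= 0.5016 × 1.538 = 0.7712
(R_B − R_A)/R_A = 0.7712 − 1 = -22.9%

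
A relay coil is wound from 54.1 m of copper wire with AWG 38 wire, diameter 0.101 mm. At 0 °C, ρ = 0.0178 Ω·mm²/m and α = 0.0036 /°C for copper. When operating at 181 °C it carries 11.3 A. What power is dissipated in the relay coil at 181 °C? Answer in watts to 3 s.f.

ρ = 0.0178 Ω·mm²/m = 1.78×10^-8 Ω·m
A = π(0.101/2 mm)² = π(5.0500e-05 m)² = 8.012e-09 m²
R₍0₎ = ρL/A = (1.78×10^-8)(54.1)/(8.012e-09) = 120.2 Ω
R₍181₎ = R₍0₎(1 + αΔT) = 120.2 × (1 + 0.0036×181) = 198.5 Ω
P = I²R = (11.3)² × 198.5 = 25300 W

25300 W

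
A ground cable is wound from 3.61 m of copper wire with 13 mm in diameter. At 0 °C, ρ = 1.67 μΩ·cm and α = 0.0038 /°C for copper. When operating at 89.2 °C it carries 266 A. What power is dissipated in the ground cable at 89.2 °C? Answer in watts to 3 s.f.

43.0 W

ρ = 1.67 μΩ·cm = 1.67×10^-8 Ω·m
A = π(d/2)² = π(6.5000e-03 m)² = 1.327e-04 m²
R₍0₎ = ρL/A = (1.67×10^-8)(3.61)/(1.327e-04) = 4.542×10^-4 Ω
R₍89.2₎ = R₍0₎(1 + αΔT) = 4.542×10^-4 × (1 + 0.0038×89.2) = 6.082×10^-4 Ω
P = I²R = (266)² × 6.082×10^-4 = 43.0 W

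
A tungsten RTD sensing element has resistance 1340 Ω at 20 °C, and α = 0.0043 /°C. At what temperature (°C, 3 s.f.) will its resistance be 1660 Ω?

R = R₀(1 + α(T − T₀)) ⇒ T = T₀ + (R/R₀ − 1)/α
T = 20 + (1660/1340 − 1)/0.0043 = 20 + (0.2388)/0.0043 = 75.5 °C

75.5 °C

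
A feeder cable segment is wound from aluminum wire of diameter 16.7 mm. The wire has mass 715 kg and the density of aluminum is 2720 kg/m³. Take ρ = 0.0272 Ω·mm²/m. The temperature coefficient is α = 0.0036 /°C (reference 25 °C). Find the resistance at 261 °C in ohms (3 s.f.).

ρ = 0.0272 Ω·mm²/m = 2.72×10^-8 Ω·m
A = π(d/2)² = π(8.3500e-03 m)² = 2.1904e-04 m²
L = m/(density·A) = 715/(2720×2.1904e-04) = 1200 m
R = ρL/A = (2.72×10^-8)(1200)/(2.1904e-04) = 0.149 Ω
R(261 °C) = 0.149 × (1 + 0.0036×236) = 0.276 Ω

0.276 Ω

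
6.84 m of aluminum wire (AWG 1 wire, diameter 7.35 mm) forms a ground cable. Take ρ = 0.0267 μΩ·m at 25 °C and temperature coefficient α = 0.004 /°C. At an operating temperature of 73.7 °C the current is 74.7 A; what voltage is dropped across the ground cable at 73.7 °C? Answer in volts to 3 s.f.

0.384 V

ρ = 0.0267 μΩ·m = 2.67×10^-8 Ω·m
A = π(7.35/2 mm)² = π(3.6750e-03 m)² = 4.243e-05 m²
R₍25₎ = ρL/A = (2.67×10^-8)(6.84)/(4.243e-05) = 0.004304 Ω
R₍73.7₎ = R₍25₎(1 + αΔT) = 0.004304 × (1 + 0.004×48.7) = 0.005143 Ω
V = IR = 74.7 × 0.005143 = 0.384 V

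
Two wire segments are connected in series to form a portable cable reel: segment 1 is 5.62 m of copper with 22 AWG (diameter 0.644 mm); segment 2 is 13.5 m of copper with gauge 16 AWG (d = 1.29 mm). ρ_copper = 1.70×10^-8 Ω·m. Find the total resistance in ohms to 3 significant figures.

0.469 Ω

Segment 1: A = π(0.644/2 mm)² = π(3.2200e-04 m)² = 3.257e-07 m²
R₁ = ρL/A = (1.70×10^-8)(5.62)/(3.257e-07) = 0.2933 Ω
Segment 2: A = π(1.29/2 mm)² = π(6.4500e-04 m)² = 1.307e-06 m²
R₂ = (1.70×10^-8)(13.5)/(1.307e-06) = 0.1756 Ω
R = R₁ + R₂ = 0.469 Ω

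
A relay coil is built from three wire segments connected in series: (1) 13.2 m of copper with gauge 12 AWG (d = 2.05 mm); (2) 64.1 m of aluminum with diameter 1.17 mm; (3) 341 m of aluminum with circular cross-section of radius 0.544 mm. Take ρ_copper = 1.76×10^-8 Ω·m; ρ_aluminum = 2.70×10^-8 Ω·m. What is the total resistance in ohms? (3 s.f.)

Seg 1: A = π(2.05/2 mm)² = π(1.0250e-03 m)² = 3.301e-06 m²
R_1 = (1.76×10^-8)(13.2)/(3.301e-06) = 0.07039 Ω
Seg 2: A = π(d/2)² = π(5.8500e-04 m)² = 1.075e-06 m²
R_2 = (2.70×10^-8)(64.1)/(1.075e-06) = 1.61 Ω
Seg 3: A = πr² = π(5.4400e-04 m)² = 9.297e-07 m²
R_3 = (2.70×10^-8)(341)/(9.297e-07) = 9.903 Ω
R_total = R_1 + R_2 + R_3 = 11.6 Ω

11.6 Ω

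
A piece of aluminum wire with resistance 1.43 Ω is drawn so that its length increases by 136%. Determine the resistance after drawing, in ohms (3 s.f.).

k = 1 + 136/100 = 2.36; volume constant ⇒ A' = A/k, so R' = k²R.
R' = 5.57 × 1.43 = 7.96 Ω

7.96 Ω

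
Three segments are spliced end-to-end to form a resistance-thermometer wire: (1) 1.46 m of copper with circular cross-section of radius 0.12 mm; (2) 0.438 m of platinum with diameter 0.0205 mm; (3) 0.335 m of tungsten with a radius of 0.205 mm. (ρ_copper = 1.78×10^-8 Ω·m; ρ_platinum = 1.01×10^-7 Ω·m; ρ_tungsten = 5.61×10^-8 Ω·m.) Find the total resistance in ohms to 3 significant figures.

135 Ω

Seg 1: A = πr² = π(1.2000e-04 m)² = 4.524e-08 m²
R_1 = (1.78×10^-8)(1.46)/(4.524e-08) = 0.5745 Ω
Seg 2: A = π(d/2)² = π(1.0250e-05 m)² = 3.301e-10 m²
R_2 = (1.01×10^-7)(0.438)/(3.301e-10) = 134 Ω
Seg 3: A = πr² = π(2.0500e-04 m)² = 1.320e-07 m²
R_3 = (5.61×10^-8)(0.335)/(1.320e-07) = 0.1423 Ω
R_total = R_1 + R_2 + R_3 = 135 Ω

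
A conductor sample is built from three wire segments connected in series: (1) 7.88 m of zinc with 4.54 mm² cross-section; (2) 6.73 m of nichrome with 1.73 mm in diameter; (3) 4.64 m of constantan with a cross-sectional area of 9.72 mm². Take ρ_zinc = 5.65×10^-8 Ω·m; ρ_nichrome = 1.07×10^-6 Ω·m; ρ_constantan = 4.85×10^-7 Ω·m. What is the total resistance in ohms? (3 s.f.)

3.39 Ω

Seg 1: A = 4.54 mm² = 4.540e-06 m²
R_1 = (5.65×10^-8)(7.88)/(4.540e-06) = 0.09807 Ω
Seg 2: A = π(d/2)² = π(8.6500e-04 m)² = 2.351e-06 m²
R_2 = (1.07×10^-6)(6.73)/(2.351e-06) = 3.063 Ω
Seg 3: A = 9.72 mm² = 9.720e-06 m²
R_3 = (4.85×10^-7)(4.64)/(9.720e-06) = 0.2315 Ω
R_total = R_1 + R_2 + R_3 = 3.39 Ω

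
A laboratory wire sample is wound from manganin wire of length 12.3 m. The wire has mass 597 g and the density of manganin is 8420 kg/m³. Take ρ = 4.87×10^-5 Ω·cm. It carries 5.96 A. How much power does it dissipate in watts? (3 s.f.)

36.9 W

ρ = 4.87×10^-5 Ω·cm = 4.87×10^-7 Ω·m
A = m/(density·L) = 0.597/(8420×12.3) = 5.7644e-06 m²
R = ρL/A = (4.87×10^-7)(12.3)/(5.7644e-06) = 1.039 Ω
P = I²R = (5.96)² × 1.039 = 36.9 W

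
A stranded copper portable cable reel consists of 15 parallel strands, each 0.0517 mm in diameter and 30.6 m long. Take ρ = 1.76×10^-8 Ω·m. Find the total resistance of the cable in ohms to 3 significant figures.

17.1 Ω

A_strand = π(2.5850e-05 m)² = 2.099e-09 m²
R_strand = ρL/A = (1.76×10^-8)(30.6)/(2.099e-09) = 256.5 Ω
R_total = R_strand/N = 256.5/15 = 17.1 Ω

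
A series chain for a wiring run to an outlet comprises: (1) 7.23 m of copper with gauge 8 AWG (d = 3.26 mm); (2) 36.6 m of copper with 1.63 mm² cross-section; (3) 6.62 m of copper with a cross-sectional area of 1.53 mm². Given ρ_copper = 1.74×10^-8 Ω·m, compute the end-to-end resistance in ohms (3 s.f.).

0.481 Ω

Seg 1: A = π(3.26/2 mm)² = π(1.6300e-03 m)² = 8.347e-06 m²
R_1 = (1.74×10^-8)(7.23)/(8.347e-06) = 0.01507 Ω
Seg 2: A = 1.63 mm² = 1.630e-06 m²
R_2 = (1.74×10^-8)(36.6)/(1.630e-06) = 0.3907 Ω
Seg 3: A = 1.53 mm² = 1.530e-06 m²
R_3 = (1.74×10^-8)(6.62)/(1.530e-06) = 0.07529 Ω
R_total = R_1 + R_2 + R_3 = 0.481 Ω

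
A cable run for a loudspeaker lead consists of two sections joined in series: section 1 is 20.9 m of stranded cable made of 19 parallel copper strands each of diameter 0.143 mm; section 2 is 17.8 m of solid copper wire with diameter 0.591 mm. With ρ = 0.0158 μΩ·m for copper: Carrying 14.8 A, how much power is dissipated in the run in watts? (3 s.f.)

ρ = 0.0158 μΩ·m = 1.58×10^-8 Ω·m
Section 1: A_strand = π(7.1500e-05)² = 1.606e-08 m²; R₁ = ρL/(N·A_s) = (1.58×10^-8)(20.9)/(19×1.606e-08) = 1.082 Ω
Section 2: A = π(d/2)² = π(2.9550e-04 m)² = 2.743e-07 m²
R₂ = (1.58×10^-8)(17.8)/(2.743e-07) = 1.025 Ω
R = R₁ + R₂ = 2.107 Ω
P = I²R = (14.8)² × 2.107 = 462 W

462 W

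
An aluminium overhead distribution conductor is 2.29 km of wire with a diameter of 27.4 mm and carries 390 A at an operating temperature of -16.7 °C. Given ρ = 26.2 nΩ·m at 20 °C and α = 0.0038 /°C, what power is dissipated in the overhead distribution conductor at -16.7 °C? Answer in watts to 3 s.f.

13300 W

ρ = 26.2 nΩ·m = 2.62×10^-8 Ω·m
A = π(d/2)² = π(1.3700e-02 m)² = 5.896e-04 m²
R₍20₎ = ρL/A = (2.62×10^-8)(2290)/(5.896e-04) = 0.1018 Ω
R₍-16.7₎ = R₍20₎(1 + αΔT) = 0.1018 × (1 + 0.0038×-36.7) = 0.08756 Ω
P = I²R = (390)² × 0.08756 = 13300 W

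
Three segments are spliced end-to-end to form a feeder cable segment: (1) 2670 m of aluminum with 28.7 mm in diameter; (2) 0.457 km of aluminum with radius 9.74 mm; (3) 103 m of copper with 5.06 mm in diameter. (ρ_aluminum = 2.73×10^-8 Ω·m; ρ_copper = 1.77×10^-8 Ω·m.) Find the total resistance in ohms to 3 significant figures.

Seg 1: A = π(d/2)² = π(1.4350e-02 m)² = 6.469e-04 m²
R_1 = (2.73×10^-8)(2670)/(6.469e-04) = 0.1127 Ω
Seg 2: A = πr² = π(9.7400e-03 m)² = 2.980e-04 m²
R_2 = (2.73×10^-8)(457)/(2.980e-04) = 0.04186 Ω
Seg 3: A = π(d/2)² = π(2.5300e-03 m)² = 2.011e-05 m²
R_3 = (1.77×10^-8)(103)/(2.011e-05) = 0.09066 Ω
R_total = R_1 + R_2 + R_3 = 0.245 Ω

0.245 Ω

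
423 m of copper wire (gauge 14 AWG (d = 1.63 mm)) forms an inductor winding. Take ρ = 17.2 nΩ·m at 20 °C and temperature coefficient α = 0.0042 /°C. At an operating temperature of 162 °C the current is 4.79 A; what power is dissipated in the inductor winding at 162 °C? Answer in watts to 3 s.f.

128 W

ρ = 17.2 nΩ·m = 1.72×10^-8 Ω·m
A = π(1.63/2 mm)² = π(8.1500e-04 m)² = 2.087e-06 m²
R₍20₎ = ρL/A = (1.72×10^-8)(423)/(2.087e-06) = 3.487 Ω
R₍162₎ = R₍20₎(1 + αΔT) = 3.487 × (1 + 0.0042×142) = 5.566 Ω
P = I²R = (4.79)² × 5.566 = 128 W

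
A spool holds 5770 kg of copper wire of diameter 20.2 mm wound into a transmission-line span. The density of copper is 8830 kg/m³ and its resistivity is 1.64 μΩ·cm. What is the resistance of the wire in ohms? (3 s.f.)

0.104 Ω

ρ = 1.64 μΩ·cm = 1.64×10^-8 Ω·m
A = π(d/2)² = π(1.0100e-02 m)² = 3.2047e-04 m²
L = m/(density·A) = 5770/(8830×3.2047e-04) = 2039 m
R = ρL/A = (1.64×10^-8)(2039)/(3.2047e-04) = 0.104 Ω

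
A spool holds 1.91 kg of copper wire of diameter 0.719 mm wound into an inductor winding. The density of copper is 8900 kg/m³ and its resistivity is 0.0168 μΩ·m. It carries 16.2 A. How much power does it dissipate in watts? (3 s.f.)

5740 W

ρ = 0.0168 μΩ·m = 1.68×10^-8 Ω·m
A = π(d/2)² = π(3.5950e-04 m)² = 4.0602e-07 m²
L = m/(density·A) = 1.91/(8900×4.0602e-07) = 528.6 m
R = ρL/A = (1.68×10^-8)(528.6)/(4.0602e-07) = 21.87 Ω
P = I²R = (16.2)² × 21.87 = 5740 W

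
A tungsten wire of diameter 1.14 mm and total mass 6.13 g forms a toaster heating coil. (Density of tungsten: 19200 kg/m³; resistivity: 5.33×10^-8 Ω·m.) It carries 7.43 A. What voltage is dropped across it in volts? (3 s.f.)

A = π(d/2)² = π(5.7000e-04 m)² = 1.0207e-06 m²
L = m/(density·A) = 0.00613/(19200×1.0207e-06) = 0.3128 m
R = ρL/A = (5.33×10^-8)(0.3128)/(1.0207e-06) = 0.01633 Ω
V = IR = 7.43 × 0.01633 = 0.121 V

0.121 V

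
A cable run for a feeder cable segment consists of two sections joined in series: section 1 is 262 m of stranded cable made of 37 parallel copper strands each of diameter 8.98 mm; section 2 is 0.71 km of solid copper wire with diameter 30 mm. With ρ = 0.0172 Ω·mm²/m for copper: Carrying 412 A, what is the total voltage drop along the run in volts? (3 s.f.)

ρ = 0.0172 Ω·mm²/m = 1.72×10^-8 Ω·m
Section 1: A_strand = π(4.4900e-03)² = 6.333e-05 m²; R₁ = ρL/(N·A_s) = (1.72×10^-8)(262)/(37×6.333e-05) = 0.001923 Ω
Section 2: A = π(d/2)² = π(1.5000e-02 m)² = 7.069e-04 m²
R₂ = (1.72×10^-8)(710)/(7.069e-04) = 0.01728 Ω
R = R₁ + R₂ = 0.0192 Ω
V = IR = 412 × 0.0192 = 7.91 V

7.91 V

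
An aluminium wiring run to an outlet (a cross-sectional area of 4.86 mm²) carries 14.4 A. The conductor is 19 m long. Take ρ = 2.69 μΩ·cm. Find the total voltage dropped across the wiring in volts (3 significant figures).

ρ = 2.69 μΩ·cm = 2.69×10^-8 Ω·m
A = 4.86 mm² = 4.860e-06 m²
R = ρL/A = (2.69×10^-8)(19)/(4.860e-06) = 0.1052 Ω
V = IR = 14.4 × 0.1052 = 1.51 V

1.51 V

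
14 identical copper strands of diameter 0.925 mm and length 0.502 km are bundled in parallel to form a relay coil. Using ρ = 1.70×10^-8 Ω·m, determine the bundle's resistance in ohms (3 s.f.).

A_strand = π(4.6250e-04 m)² = 6.720e-07 m²
R_strand = ρL/A = (1.70×10^-8)(502)/(6.720e-07) = 12.7 Ω
R_total = R_strand/N = 12.7/14 = 0.907 Ω

0.907 Ω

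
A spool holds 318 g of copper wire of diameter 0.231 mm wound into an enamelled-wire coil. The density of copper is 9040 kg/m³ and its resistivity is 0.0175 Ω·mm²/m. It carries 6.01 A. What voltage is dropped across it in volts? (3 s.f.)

2110 V

ρ = 0.0175 Ω·mm²/m = 1.75×10^-8 Ω·m
A = π(d/2)² = π(1.1550e-04 m)² = 4.1910e-08 m²
L = m/(density·A) = 0.318/(9040×4.1910e-08) = 839.4 m
R = ρL/A = (1.75×10^-8)(839.4)/(4.1910e-08) = 350.5 Ω
V = IR = 6.01 × 350.5 = 2110 V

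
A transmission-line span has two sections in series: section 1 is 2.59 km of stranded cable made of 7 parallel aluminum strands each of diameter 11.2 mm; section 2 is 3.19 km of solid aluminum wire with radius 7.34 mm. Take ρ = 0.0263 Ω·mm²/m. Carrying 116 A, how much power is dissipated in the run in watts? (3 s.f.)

8000 W

ρ = 0.0263 Ω·mm²/m = 2.63×10^-8 Ω·m
Section 1: A_strand = π(5.6000e-03)² = 9.852e-05 m²; R₁ = ρL/(N·A_s) = (2.63×10^-8)(2590)/(7×9.852e-05) = 0.09877 Ω
Section 2: A = πr² = π(7.3400e-03 m)² = 1.693e-04 m²
R₂ = (2.63×10^-8)(3190)/(1.693e-04) = 0.4957 Ω
R = R₁ + R₂ = 0.5945 Ω
P = I²R = (116)² × 0.5945 = 8000 W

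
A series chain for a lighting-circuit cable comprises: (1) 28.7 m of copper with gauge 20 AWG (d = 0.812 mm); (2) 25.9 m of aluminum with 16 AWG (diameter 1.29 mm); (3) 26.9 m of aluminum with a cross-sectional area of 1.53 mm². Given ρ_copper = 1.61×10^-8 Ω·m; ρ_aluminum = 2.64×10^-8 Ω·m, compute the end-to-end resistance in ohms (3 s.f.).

1.88 Ω

Seg 1: A = π(0.812/2 mm)² = π(4.0600e-04 m)² = 5.178e-07 m²
R_1 = (1.61×10^-8)(28.7)/(5.178e-07) = 0.8923 Ω
Seg 2: A = π(1.29/2 mm)² = π(6.4500e-04 m)² = 1.307e-06 m²
R_2 = (2.64×10^-8)(25.9)/(1.307e-06) = 0.5232 Ω
Seg 3: A = 1.53 mm² = 1.530e-06 m²
R_3 = (2.64×10^-8)(26.9)/(1.530e-06) = 0.4642 Ω
R_total = R_1 + R_2 + R_3 = 1.88 Ω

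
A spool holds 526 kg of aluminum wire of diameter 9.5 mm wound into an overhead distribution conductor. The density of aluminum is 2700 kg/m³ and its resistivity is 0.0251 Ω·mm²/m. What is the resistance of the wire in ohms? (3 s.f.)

0.973 Ω

ρ = 0.0251 Ω·mm²/m = 2.51×10^-8 Ω·m
A = π(d/2)² = π(4.7500e-03 m)² = 7.0882e-05 m²
L = m/(density·A) = 526/(2700×7.0882e-05) = 2748 m
R = ρL/A = (2.51×10^-8)(2748)/(7.0882e-05) = 0.973 Ω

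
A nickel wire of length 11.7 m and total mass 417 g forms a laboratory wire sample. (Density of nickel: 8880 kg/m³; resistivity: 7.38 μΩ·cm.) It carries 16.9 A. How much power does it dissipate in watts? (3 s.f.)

61.4 W

ρ = 7.38 μΩ·cm = 7.38×10^-8 Ω·m
A = m/(density·L) = 0.417/(8880×11.7) = 4.0136e-06 m²
R = ρL/A = (7.38×10^-8)(11.7)/(4.0136e-06) = 0.2151 Ω
P = I²R = (16.9)² × 0.2151 = 61.4 W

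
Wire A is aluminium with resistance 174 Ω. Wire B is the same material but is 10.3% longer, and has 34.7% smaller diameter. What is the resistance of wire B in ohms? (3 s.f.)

R ∝ L/d², so R_B/R_A = (1 + 10.3/100) × (1 − 34.7/100)⁻²
= 1.103 × 2.345 = 2.587
R_B = 2.587 × 174 = 450 Ω

450 Ω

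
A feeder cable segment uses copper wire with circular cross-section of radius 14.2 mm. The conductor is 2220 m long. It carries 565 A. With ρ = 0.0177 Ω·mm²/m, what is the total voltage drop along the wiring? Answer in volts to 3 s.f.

35.0 V

ρ = 0.0177 Ω·mm²/m = 1.77×10^-8 Ω·m
A = πr² = π(1.4200e-02 m)² = 6.335e-04 m²
R = ρL/A = (1.77×10^-8)(2220)/(6.335e-04) = 0.06203 Ω
V = IR = 565 × 0.06203 = 35.0 V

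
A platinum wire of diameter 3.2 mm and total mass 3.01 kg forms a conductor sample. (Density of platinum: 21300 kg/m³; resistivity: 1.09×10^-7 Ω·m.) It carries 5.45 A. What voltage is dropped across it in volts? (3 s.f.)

1.30 V

A = π(d/2)² = π(1.6000e-03 m)² = 8.0425e-06 m²
L = m/(density·A) = 3.01/(21300×8.0425e-06) = 17.57 m
R = ρL/A = (1.09×10^-7)(17.57)/(8.0425e-06) = 0.2381 Ω
V = IR = 5.45 × 0.2381 = 1.30 V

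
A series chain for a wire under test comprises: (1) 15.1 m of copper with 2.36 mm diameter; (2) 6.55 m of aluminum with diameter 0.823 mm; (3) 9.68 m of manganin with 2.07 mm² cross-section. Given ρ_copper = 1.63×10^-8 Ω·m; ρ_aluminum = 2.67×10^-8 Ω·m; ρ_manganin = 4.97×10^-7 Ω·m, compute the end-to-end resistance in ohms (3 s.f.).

Seg 1: A = π(d/2)² = π(1.1800e-03 m)² = 4.374e-06 m²
R_1 = (1.63×10^-8)(15.1)/(4.374e-06) = 0.05627 Ω
Seg 2: A = π(d/2)² = π(4.1150e-04 m)² = 5.320e-07 m²
R_2 = (2.67×10^-8)(6.55)/(5.320e-07) = 0.3287 Ω
Seg 3: A = 2.07 mm² = 2.070e-06 m²
R_3 = (4.97×10^-7)(9.68)/(2.070e-06) = 2.324 Ω
R_total = R_1 + R_2 + R_3 = 2.71 Ω

2.71 Ω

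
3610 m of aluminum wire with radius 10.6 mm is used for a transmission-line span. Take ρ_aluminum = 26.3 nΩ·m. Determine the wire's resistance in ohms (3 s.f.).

ρ = 26.3 nΩ·m = 2.63×10^-8 Ω·m
A = πr² = π(1.0600e-02 m)² = 3.530e-04 m²
R = ρL/A = (2.63×10^-8)(3610 m)/(3.530e-04 m²) = 0.269 Ω

0.269 Ω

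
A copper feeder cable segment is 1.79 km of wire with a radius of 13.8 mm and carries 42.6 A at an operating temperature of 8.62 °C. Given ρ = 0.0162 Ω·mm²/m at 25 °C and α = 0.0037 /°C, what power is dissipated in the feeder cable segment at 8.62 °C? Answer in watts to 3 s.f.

ρ = 0.0162 Ω·mm²/m = 1.62×10^-8 Ω·m
A = πr² = π(1.3800e-02 m)² = 5.983e-04 m²
R₍25₎ = ρL/A = (1.62×10^-8)(1790)/(5.983e-04) = 0.04847 Ω
R₍8.62₎ = R₍25₎(1 + αΔT) = 0.04847 × (1 + 0.0037×-16.4) = 0.04553 Ω
P = I²R = (42.6)² × 0.04553 = 82.6 W

82.6 W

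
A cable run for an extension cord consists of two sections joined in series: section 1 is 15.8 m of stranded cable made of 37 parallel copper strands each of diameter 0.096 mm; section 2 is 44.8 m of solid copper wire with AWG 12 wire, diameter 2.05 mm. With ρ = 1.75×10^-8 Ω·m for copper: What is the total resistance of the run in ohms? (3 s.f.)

1.27 Ω

Section 1: A_strand = π(4.8000e-05)² = 7.238e-09 m²; R₁ = ρL/(N·A_s) = (1.75×10^-8)(15.8)/(37×7.238e-09) = 1.032 Ω
Section 2: A = π(2.05/2 mm)² = π(1.0250e-03 m)² = 3.301e-06 m²
R₂ = (1.75×10^-8)(44.8)/(3.301e-06) = 0.2375 Ω
R = R₁ + R₂ = 1.27 Ω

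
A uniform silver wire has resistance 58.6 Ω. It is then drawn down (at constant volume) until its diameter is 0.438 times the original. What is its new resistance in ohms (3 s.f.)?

1590 Ω

Volume constant ⇒ L' = L/r² with r = 0.438. R' = ρL'/A' = ρ(L/r²)/(πr²d₀²/4) = R/r⁴.
R' = 27.17 × 58.6 = 1590 Ω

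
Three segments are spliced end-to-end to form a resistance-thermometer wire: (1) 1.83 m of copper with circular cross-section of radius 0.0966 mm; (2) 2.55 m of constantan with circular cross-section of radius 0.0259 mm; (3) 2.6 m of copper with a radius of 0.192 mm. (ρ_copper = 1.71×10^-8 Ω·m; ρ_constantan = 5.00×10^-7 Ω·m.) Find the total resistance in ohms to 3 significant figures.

606 Ω

Seg 1: A = πr² = π(9.6600e-05 m)² = 2.932e-08 m²
R_1 = (1.71×10^-8)(1.83)/(2.932e-08) = 1.067 Ω
Seg 2: A = πr² = π(2.5900e-05 m)² = 2.107e-09 m²
R_2 = (5.00×10^-7)(2.55)/(2.107e-09) = 605 Ω
Seg 3: A = πr² = π(1.9200e-04 m)² = 1.158e-07 m²
R_3 = (1.71×10^-8)(2.6)/(1.158e-07) = 0.3839 Ω
R_total = R_1 + R_2 + R_3 = 606 Ω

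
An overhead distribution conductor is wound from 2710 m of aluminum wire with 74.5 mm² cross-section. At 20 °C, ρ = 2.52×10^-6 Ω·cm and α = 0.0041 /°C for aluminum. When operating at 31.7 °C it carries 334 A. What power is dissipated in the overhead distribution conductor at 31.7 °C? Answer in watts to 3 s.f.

ρ = 2.52×10^-6 Ω·cm = 2.52×10^-8 Ω·m
A = 74.5 mm² = 7.450e-05 m²
R₍20₎ = ρL/A = (2.52×10^-8)(2710)/(7.450e-05) = 0.9167 Ω
R₍31.7₎ = R₍20₎(1 + αΔT) = 0.9167 × (1 + 0.0041×11.7) = 0.9606 Ω
P = I²R = (334)² × 0.9606 = 1.07×10^5 W

1.07×10^5 W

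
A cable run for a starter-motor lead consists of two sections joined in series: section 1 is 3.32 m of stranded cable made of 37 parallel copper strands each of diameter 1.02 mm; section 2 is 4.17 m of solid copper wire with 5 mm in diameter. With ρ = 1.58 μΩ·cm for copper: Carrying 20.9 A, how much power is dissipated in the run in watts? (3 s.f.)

ρ = 1.58 μΩ·cm = 1.58×10^-8 Ω·m
Section 1: A_strand = π(5.1000e-04)² = 8.171e-07 m²; R₁ = ρL/(N·A_s) = (1.58×10^-8)(3.32)/(37×8.171e-07) = 0.001735 Ω
Section 2: A = π(d/2)² = π(2.5000e-03 m)² = 1.963e-05 m²
R₂ = (1.58×10^-8)(4.17)/(1.963e-05) = 0.003356 Ω
R = R₁ + R₂ = 0.005091 Ω
P = I²R = (20.9)² × 0.005091 = 2.22 W

2.22 W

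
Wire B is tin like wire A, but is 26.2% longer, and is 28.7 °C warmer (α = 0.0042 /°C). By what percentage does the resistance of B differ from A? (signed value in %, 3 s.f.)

R ∝ ρL/d² with ρ ∝ (1+αΔT), so R_B/R_A = (1 + 26.2/100) × (1 + 0.0042×28.7)
= 1.262 × 1.121 = 1.414
(R_B − R_A)/R_A = 1.414 − 1 = 41.4%

41.4%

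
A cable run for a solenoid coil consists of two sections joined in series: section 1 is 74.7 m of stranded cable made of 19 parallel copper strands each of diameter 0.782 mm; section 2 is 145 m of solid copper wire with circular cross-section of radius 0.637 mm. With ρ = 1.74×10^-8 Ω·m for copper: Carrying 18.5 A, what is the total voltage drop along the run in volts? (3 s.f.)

Section 1: A_strand = π(3.9100e-04)² = 4.803e-07 m²; R₁ = ρL/(N·A_s) = (1.74×10^-8)(74.7)/(19×4.803e-07) = 0.1424 Ω
Section 2: A = πr² = π(6.3700e-04 m)² = 1.275e-06 m²
R₂ = (1.74×10^-8)(145)/(1.275e-06) = 1.979 Ω
R = R₁ + R₂ = 2.122 Ω
V = IR = 18.5 × 2.122 = 39.3 V

39.3 V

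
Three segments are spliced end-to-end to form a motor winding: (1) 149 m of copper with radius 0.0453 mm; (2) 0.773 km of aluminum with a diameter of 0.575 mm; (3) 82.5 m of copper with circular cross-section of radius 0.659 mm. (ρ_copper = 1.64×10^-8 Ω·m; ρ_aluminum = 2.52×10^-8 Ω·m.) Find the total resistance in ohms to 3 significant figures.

Seg 1: A = πr² = π(4.5300e-05 m)² = 6.447e-09 m²
R_1 = (1.64×10^-8)(149)/(6.447e-09) = 379 Ω
Seg 2: A = π(d/2)² = π(2.8750e-04 m)² = 2.597e-07 m²
R_2 = (2.52×10^-8)(773)/(2.597e-07) = 75.02 Ω
Seg 3: A = πr² = π(6.5900e-04 m)² = 1.364e-06 m²
R_3 = (1.64×10^-8)(82.5)/(1.364e-06) = 0.9917 Ω
R_total = R_1 + R_2 + R_3 = 455 Ω

455 Ω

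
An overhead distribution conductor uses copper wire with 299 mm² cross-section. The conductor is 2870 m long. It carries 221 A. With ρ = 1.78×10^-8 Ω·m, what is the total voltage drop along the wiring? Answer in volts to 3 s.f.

37.8 V

A = 299 mm² = 2.990e-04 m²
R = ρL/A = (1.78×10^-8)(2870)/(2.990e-04) = 0.1709 Ω
V = IR = 221 × 0.1709 = 37.8 V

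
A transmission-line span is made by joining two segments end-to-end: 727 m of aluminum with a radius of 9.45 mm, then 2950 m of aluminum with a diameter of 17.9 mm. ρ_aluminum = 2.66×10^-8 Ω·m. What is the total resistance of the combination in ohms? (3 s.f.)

0.381 Ω

Segment 1: A = πr² = π(9.4500e-03 m)² = 2.806e-04 m²
R₁ = ρL/A = (2.66×10^-8)(727)/(2.806e-04) = 0.06893 Ω
Segment 2: A = π(d/2)² = π(8.9500e-03 m)² = 2.516e-04 m²
R₂ = (2.66×10^-8)(2950)/(2.516e-04) = 0.3118 Ω
R = R₁ + R₂ = 0.381 Ω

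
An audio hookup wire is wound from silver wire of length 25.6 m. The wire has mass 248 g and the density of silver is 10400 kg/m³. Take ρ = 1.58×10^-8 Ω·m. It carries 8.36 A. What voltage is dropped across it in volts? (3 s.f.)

A = m/(density·L) = 0.248/(10400×25.6) = 9.3149e-07 m²
R = ρL/A = (1.58×10^-8)(25.6)/(9.3149e-07) = 0.4342 Ω
V = IR = 8.36 × 0.4342 = 3.63 V

3.63 V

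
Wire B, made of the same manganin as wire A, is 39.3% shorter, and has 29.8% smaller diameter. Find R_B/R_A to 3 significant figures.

R ∝ L/d², so R_B/R_A = (1 − 39.3/100) × (1 − 29.8/100)⁻²
= 0.607 × 2.029 = 1.23

1.23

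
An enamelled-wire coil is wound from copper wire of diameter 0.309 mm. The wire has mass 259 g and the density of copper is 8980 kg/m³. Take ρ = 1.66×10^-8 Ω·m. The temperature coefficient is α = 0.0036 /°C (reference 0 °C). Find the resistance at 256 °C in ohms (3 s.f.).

A = π(d/2)² = π(1.5450e-04 m)² = 7.4991e-08 m²
L = m/(density·A) = 0.259/(8980×7.4991e-08) = 384.6 m
R = ρL/A = (1.66×10^-8)(384.6)/(7.4991e-08) = 85.14 Ω
R(256 °C) = 85.14 × (1 + 0.0036×256) = 164 Ω

164 Ω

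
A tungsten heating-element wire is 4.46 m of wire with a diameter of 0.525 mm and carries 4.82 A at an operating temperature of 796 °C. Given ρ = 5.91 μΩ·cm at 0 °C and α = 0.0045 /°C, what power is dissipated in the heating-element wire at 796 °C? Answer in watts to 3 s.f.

ρ = 5.91 μΩ·cm = 5.91×10^-8 Ω·m
A = π(d/2)² = π(2.6250e-04 m)² = 2.165e-07 m²
R₍0₎ = ρL/A = (5.91×10^-8)(4.46)/(2.165e-07) = 1.218 Ω
R₍796₎ = R₍0₎(1 + αΔT) = 1.218 × (1 + 0.0045×796) = 5.579 Ω
P = I²R = (4.82)² × 5.579 = 130 W

130 W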